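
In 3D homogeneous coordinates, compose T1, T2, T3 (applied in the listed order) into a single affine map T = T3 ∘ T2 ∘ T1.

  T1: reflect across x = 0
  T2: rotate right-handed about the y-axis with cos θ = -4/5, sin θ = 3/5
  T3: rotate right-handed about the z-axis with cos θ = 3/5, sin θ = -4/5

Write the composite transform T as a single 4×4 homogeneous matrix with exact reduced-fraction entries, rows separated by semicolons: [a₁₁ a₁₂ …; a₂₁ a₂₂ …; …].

T1 = [-1 0 0 0; 0 1 0 0; 0 0 1 0; 0 0 0 1]
T2·T1 = [4/5 0 3/5 0; 0 1 0 0; 3/5 0 -4/5 0; 0 0 0 1]
T3·…·T1 = [12/25 4/5 9/25 0; -16/25 3/5 -12/25 0; 3/5 0 -4/5 0; 0 0 0 1]

T = [12/25 4/5 9/25 0; -16/25 3/5 -12/25 0; 3/5 0 -4/5 0; 0 0 0 1]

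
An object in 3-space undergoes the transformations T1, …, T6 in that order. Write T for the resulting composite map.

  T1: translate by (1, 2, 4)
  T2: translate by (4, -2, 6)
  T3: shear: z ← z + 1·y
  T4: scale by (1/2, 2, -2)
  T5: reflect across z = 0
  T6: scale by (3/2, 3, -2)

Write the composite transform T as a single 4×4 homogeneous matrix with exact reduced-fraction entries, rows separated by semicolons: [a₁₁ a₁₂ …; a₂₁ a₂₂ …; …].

T = [3/4 0 0 15/4; 0 6 0 0; 0 -4 -4 -40; 0 0 0 1]

T1 = [1 0 0 1; 0 1 0 2; 0 0 1 4; 0 0 0 1]
T2·T1 = [1 0 0 5; 0 1 0 0; 0 0 1 10; 0 0 0 1]
T3·…·T1 = [1 0 0 5; 0 1 0 0; 0 1 1 10; 0 0 0 1]
T4·…·T1 = [1/2 0 0 5/2; 0 2 0 0; 0 -2 -2 -20; 0 0 0 1]
T5·…·T1 = [1/2 0 0 5/2; 0 2 0 0; 0 2 2 20; 0 0 0 1]
T6·…·T1 = [3/4 0 0 15/4; 0 6 0 0; 0 -4 -4 -40; 0 0 0 1]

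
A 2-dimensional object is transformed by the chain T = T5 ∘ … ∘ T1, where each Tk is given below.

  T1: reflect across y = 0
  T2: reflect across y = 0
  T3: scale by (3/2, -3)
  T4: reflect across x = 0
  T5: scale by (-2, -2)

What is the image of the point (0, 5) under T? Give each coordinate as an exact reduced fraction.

T1 reflect across y = 0: (0, 5) → (0, -5)
T2 reflect across y = 0: (0, -5) → (0, 5)
T3 scale by (3/2, -3): (0, 5) → (0, -15)
T4 reflect across x = 0: (0, -15) → (0, -15)
T5 scale by (-2, -2): (0, -15) → (0, 30)

T(p) = (0, 30)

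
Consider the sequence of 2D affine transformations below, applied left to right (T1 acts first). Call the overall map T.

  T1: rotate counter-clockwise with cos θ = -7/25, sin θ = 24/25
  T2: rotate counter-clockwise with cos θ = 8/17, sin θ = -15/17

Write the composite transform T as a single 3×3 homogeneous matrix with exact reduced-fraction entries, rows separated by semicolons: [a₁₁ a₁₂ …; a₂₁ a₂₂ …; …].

T1 = [-7/25 -24/25 0; 24/25 -7/25 0; 0 0 1]
T2·T1 = [304/425 -297/425 0; 297/425 304/425 0; 0 0 1]

T = [304/425 -297/425 0; 297/425 304/425 0; 0 0 1]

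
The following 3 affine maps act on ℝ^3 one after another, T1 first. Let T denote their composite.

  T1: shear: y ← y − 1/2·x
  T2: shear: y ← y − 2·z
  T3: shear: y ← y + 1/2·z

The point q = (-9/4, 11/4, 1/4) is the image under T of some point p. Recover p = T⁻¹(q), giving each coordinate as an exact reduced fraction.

T1 = [1 0 0 0; -1/2 1 0 0; 0 0 1 0; 0 0 0 1]
T2·T1 = [1 0 0 0; -1/2 1 -2 0; 0 0 1 0; 0 0 0 1]
T3·…·T1 = [1 0 0 0; -1/2 1 -3/2 0; 0 0 1 0; 0 0 0 1]
det M = 1; M⁻¹ = [1 0 0 0; 1/2 1 3/2 0; 0 0 1 0; 0 0 0 1]
M⁻¹ · (-9/4, 11/4, 1/4)ᵀ = (-9/4, 2, 1/4)ᵀ

p = (-9/4, 2, 1/4)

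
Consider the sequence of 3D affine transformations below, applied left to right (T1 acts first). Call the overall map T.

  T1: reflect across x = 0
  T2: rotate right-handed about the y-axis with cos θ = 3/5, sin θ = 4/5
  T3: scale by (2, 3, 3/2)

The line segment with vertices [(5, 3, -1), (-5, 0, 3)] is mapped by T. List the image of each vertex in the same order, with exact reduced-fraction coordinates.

T1 reflect across x = 0: (5, 3, -1) → (-5, 3, -1); (-5, 0, 3) → (5, 0, 3)
T2 rotate right-handed about the y-axis with cos θ = 3/5, sin θ = 4/5: (-5, 3, -1) → (-19/5, 3, 17/5); (5, 0, 3) → (27/5, 0, -11/5)
T3 scale by (2, 3, 3/2): (-19/5, 3, 17/5) → (-38/5, 9, 51/10); (27/5, 0, -11/5) → (54/5, 0, -33/10)

image vertices: (-38/5, 9, 51/10), (54/5, 0, -33/10)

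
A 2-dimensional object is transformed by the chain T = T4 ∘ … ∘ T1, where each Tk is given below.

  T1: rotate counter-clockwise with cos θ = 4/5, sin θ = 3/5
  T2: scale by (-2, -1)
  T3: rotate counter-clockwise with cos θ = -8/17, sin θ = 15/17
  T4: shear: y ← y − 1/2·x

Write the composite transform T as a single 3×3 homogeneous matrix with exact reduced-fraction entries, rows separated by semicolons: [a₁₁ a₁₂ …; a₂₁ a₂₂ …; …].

T1 = [4/5 -3/5 0; 3/5 4/5 0; 0 0 1]
T2·T1 = [-8/5 6/5 0; -3/5 -4/5 0; 0 0 1]
T3·…·T1 = [109/85 12/85 0; -96/85 122/85 0; 0 0 1]
T4·…·T1 = [109/85 12/85 0; -301/170 116/85 0; 0 0 1]

T = [109/85 12/85 0; -301/170 116/85 0; 0 0 1]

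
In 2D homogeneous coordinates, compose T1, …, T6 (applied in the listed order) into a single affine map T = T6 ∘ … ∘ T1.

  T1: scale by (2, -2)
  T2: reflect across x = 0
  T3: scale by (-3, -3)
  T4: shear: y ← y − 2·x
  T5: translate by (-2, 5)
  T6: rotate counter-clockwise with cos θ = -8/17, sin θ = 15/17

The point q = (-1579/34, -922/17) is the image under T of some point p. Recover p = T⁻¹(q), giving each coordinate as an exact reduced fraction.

T1 = [2 0 0; 0 -2 0; 0 0 1]
T2·T1 = [-2 0 0; 0 -2 0; 0 0 1]
T3·…·T1 = [6 0 0; 0 6 0; 0 0 1]
T4·…·T1 = [6 0 0; -12 6 0; 0 0 1]
T5·…·T1 = [6 0 -2; -12 6 5; 0 0 1]
T6·…·T1 = [132/17 -90/17 -59/17; 186/17 -48/17 -70/17; 0 0 1]
det M = 36; M⁻¹ = [-4/51 5/34 1/3; -31/102 11/51 -1/6; 0 0 1]
M⁻¹ · (-1579/34, -922/17)ᵀ = (-4, 9/4)ᵀ

p = (-4, 9/4)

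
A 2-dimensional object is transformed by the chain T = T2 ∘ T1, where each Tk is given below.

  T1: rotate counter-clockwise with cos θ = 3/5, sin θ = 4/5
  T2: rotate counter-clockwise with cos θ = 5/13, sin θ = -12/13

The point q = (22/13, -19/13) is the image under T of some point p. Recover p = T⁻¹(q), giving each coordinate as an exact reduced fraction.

T1 = [3/5 -4/5 0; 4/5 3/5 0; 0 0 1]
T2·T1 = [63/65 16/65 0; -16/65 63/65 0; 0 0 1]
det M = 1; M⁻¹ = [63/65 -16/65 0; 16/65 63/65 0; 0 0 1]
M⁻¹ · (22/13, -19/13)ᵀ = (2, -1)ᵀ

p = (2, -1)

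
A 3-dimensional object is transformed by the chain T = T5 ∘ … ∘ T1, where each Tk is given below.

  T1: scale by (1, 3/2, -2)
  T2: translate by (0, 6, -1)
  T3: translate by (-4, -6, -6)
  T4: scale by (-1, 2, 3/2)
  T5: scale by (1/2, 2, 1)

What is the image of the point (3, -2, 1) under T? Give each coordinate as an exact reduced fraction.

T1 scale by (1, 3/2, -2): (3, -2, 1) → (3, -3, -2)
T2 translate by (0, 6, -1): (3, -3, -2) → (3, 3, -3)
T3 translate by (-4, -6, -6): (3, 3, -3) → (-1, -3, -9)
T4 scale by (-1, 2, 3/2): (-1, -3, -9) → (1, -6, -27/2)
T5 scale by (1/2, 2, 1): (1, -6, -27/2) → (1/2, -12, -27/2)

T(p) = (1/2, -12, -27/2)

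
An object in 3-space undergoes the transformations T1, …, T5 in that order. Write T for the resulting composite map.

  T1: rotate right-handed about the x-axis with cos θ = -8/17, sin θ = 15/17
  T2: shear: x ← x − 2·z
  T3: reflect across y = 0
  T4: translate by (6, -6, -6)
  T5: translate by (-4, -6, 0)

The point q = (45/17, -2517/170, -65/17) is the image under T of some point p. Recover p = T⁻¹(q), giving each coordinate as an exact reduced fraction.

p = (5, 3/5, -7/2)

T1 = [1 0 0 0; 0 -8/17 -15/17 0; 0 15/17 -8/17 0; 0 0 0 1]
T2·T1 = [1 -30/17 16/17 0; 0 -8/17 -15/17 0; 0 15/17 -8/17 0; 0 0 0 1]
T3·…·T1 = [1 -30/17 16/17 0; 0 8/17 15/17 0; 0 15/17 -8/17 0; 0 0 0 1]
T4·…·T1 = [1 -30/17 16/17 6; 0 8/17 15/17 -6; 0 15/17 -8/17 -6; 0 0 0 1]
T5·…·T1 = [1 -30/17 16/17 2; 0 8/17 15/17 -12; 0 15/17 -8/17 -6; 0 0 0 1]
det M = -1; M⁻¹ = [1 0 2 10; 0 8/17 15/17 186/17; 0 15/17 -8/17 132/17; 0 0 0 1]
M⁻¹ · (45/17, -2517/170, -65/17)ᵀ = (5, 3/5, -7/2)ᵀ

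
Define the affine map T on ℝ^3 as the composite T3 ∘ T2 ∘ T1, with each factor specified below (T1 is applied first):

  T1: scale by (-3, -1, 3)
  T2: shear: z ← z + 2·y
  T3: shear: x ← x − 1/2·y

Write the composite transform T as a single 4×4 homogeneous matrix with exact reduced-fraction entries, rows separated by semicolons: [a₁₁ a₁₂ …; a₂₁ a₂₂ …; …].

T1 = [-3 0 0 0; 0 -1 0 0; 0 0 3 0; 0 0 0 1]
T2·T1 = [-3 0 0 0; 0 -1 0 0; 0 -2 3 0; 0 0 0 1]
T3·…·T1 = [-3 1/2 0 0; 0 -1 0 0; 0 -2 3 0; 0 0 0 1]

T = [-3 1/2 0 0; 0 -1 0 0; 0 -2 3 0; 0 0 0 1]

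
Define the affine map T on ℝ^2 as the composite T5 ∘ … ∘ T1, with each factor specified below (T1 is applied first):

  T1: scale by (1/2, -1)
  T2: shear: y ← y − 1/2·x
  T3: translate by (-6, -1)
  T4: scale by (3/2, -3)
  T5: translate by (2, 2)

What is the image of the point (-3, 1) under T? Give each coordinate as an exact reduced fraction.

T(p) = (-37/4, 23/4)

T1 scale by (1/2, -1): (-3, 1) → (-3/2, -1)
T2 shear: y ← y − 1/2·x: (-3/2, -1) → (-3/2, -1/4)
T3 translate by (-6, -1): (-3/2, -1/4) → (-15/2, -5/4)
T4 scale by (3/2, -3): (-15/2, -5/4) → (-45/4, 15/4)
T5 translate by (2, 2): (-45/4, 15/4) → (-37/4, 23/4)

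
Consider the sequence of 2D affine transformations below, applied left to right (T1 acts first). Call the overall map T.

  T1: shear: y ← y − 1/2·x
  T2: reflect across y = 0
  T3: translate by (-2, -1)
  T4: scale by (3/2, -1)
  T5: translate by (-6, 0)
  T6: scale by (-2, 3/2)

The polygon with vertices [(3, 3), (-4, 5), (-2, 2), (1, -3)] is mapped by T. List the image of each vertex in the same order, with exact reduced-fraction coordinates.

T1 shear: y ← y − 1/2·x: (3, 3) → (3, 3/2); (-4, 5) → (-4, 7); (-2, 2) → (-2, 3); (1, -3) → (1, -7/2)
T2 reflect across y = 0: (3, 3/2) → (3, -3/2); (-4, 7) → (-4, -7); (-2, 3) → (-2, -3); (1, -7/2) → (1, 7/2)
T3 translate by (-2, -1): (3, -3/2) → (1, -5/2); (-4, -7) → (-6, -8); (-2, -3) → (-4, -4); (1, 7/2) → (-1, 5/2)
T4 scale by (3/2, -1): (1, -5/2) → (3/2, 5/2); (-6, -8) → (-9, 8); (-4, -4) → (-6, 4); (-1, 5/2) → (-3/2, -5/2)
T5 translate by (-6, 0): (3/2, 5/2) → (-9/2, 5/2); (-9, 8) → (-15, 8); (-6, 4) → (-12, 4); (-3/2, -5/2) → (-15/2, -5/2)
T6 scale by (-2, 3/2): (-9/2, 5/2) → (9, 15/4); (-15, 8) → (30, 12); (-12, 4) → (24, 6); (-15/2, -5/2) → (15, -15/4)

image vertices: (9, 15/4), (30, 12), (24, 6), (15, -15/4)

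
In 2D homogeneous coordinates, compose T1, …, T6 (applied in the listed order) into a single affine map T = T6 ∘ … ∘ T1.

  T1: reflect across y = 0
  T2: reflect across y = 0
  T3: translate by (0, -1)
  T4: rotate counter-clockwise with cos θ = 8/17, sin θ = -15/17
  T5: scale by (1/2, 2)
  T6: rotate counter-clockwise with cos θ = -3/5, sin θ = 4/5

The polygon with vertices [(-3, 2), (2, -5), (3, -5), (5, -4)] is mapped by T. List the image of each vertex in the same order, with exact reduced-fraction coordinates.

image vertices: (-821/170, -336/85), (147/17, 64/17), (843/85, 426/85), (389/34, 124/17)

T1 reflect across y = 0: (-3, 2) → (-3, -2); (2, -5) → (2, 5); (3, -5) → (3, 5); (5, -4) → (5, 4)
T2 reflect across y = 0: (-3, -2) → (-3, 2); (2, 5) → (2, -5); (3, 5) → (3, -5); (5, 4) → (5, -4)
T3 translate by (0, -1): (-3, 2) → (-3, 1); (2, -5) → (2, -6); (3, -5) → (3, -6); (5, -4) → (5, -5)
T4 rotate counter-clockwise with cos θ = 8/17, sin θ = -15/17: (-3, 1) → (-9/17, 53/17); (2, -6) → (-74/17, -78/17); (3, -6) → (-66/17, -93/17); (5, -5) → (-35/17, -115/17)
T5 scale by (1/2, 2): (-9/17, 53/17) → (-9/34, 106/17); (-74/17, -78/17) → (-37/17, -156/17); (-66/17, -93/17) → (-33/17, -186/17); (-35/17, -115/17) → (-35/34, -230/17)
T6 rotate counter-clockwise with cos θ = -3/5, sin θ = 4/5: (-9/34, 106/17) → (-821/170, -336/85); (-37/17, -156/17) → (147/17, 64/17); (-33/17, -186/17) → (843/85, 426/85); (-35/34, -230/17) → (389/34, 124/17)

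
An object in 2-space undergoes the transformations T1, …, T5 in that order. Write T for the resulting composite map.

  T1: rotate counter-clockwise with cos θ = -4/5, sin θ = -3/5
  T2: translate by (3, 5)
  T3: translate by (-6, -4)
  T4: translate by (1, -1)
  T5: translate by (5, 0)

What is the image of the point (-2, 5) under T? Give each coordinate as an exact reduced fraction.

T(p) = (38/5, -14/5)

T1 rotate counter-clockwise with cos θ = -4/5, sin θ = -3/5: (-2, 5) → (23/5, -14/5)
T2 translate by (3, 5): (23/5, -14/5) → (38/5, 11/5)
T3 translate by (-6, -4): (38/5, 11/5) → (8/5, -9/5)
T4 translate by (1, -1): (8/5, -9/5) → (13/5, -14/5)
T5 translate by (5, 0): (13/5, -14/5) → (38/5, -14/5)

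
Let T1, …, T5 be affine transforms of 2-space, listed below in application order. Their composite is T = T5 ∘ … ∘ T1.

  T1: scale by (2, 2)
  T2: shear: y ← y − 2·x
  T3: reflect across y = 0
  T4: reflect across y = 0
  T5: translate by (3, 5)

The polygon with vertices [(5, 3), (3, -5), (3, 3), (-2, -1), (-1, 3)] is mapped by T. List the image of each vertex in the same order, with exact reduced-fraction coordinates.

T1 scale by (2, 2): (5, 3) → (10, 6); (3, -5) → (6, -10); (3, 3) → (6, 6); (-2, -1) → (-4, -2); (-1, 3) → (-2, 6)
T2 shear: y ← y − 2·x: (10, 6) → (10, -14); (6, -10) → (6, -22); (6, 6) → (6, -6); (-4, -2) → (-4, 6); (-2, 6) → (-2, 10)
T3 reflect across y = 0: (10, -14) → (10, 14); (6, -22) → (6, 22); (6, -6) → (6, 6); (-4, 6) → (-4, -6); (-2, 10) → (-2, -10)
T4 reflect across y = 0: (10, 14) → (10, -14); (6, 22) → (6, -22); (6, 6) → (6, -6); (-4, -6) → (-4, 6); (-2, -10) → (-2, 10)
T5 translate by (3, 5): (10, -14) → (13, -9); (6, -22) → (9, -17); (6, -6) → (9, -1); (-4, 6) → (-1, 11); (-2, 10) → (1, 15)

image vertices: (13, -9), (9, -17), (9, -1), (-1, 11), (1, 15)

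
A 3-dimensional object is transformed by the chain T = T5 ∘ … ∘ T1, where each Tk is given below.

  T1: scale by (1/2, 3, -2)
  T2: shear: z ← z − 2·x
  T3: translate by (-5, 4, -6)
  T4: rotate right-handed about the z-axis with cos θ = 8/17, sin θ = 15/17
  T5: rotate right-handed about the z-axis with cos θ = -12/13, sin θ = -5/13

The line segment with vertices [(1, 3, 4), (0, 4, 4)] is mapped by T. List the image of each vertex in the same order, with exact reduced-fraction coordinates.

image vertices: (5909/442, 717/221, -15), (3625/221, 764/221, -14)

T1 scale by (1/2, 3, -2): (1, 3, 4) → (1/2, 9, -8); (0, 4, 4) → (0, 12, -8)
T2 shear: z ← z − 2·x: (1/2, 9, -8) → (1/2, 9, -9); (0, 12, -8) → (0, 12, -8)
T3 translate by (-5, 4, -6): (1/2, 9, -9) → (-9/2, 13, -15); (0, 12, -8) → (-5, 16, -14)
T4 rotate right-handed about the z-axis with cos θ = 8/17, sin θ = 15/17: (-9/2, 13, -15) → (-231/17, 73/34, -15); (-5, 16, -14) → (-280/17, 53/17, -14)
T5 rotate right-handed about the z-axis with cos θ = -12/13, sin θ = -5/13: (-231/17, 73/34, -15) → (5909/442, 717/221, -15); (-280/17, 53/17, -14) → (3625/221, 764/221, -14)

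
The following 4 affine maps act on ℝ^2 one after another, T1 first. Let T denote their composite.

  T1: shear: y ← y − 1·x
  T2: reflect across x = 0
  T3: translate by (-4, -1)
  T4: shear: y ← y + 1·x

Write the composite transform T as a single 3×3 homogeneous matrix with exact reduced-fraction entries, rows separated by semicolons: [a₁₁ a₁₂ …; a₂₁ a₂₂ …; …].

T1 = [1 0 0; -1 1 0; 0 0 1]
T2·T1 = [-1 0 0; -1 1 0; 0 0 1]
T3·…·T1 = [-1 0 -4; -1 1 -1; 0 0 1]
T4·…·T1 = [-1 0 -4; -2 1 -5; 0 0 1]

T = [-1 0 -4; -2 1 -5; 0 0 1]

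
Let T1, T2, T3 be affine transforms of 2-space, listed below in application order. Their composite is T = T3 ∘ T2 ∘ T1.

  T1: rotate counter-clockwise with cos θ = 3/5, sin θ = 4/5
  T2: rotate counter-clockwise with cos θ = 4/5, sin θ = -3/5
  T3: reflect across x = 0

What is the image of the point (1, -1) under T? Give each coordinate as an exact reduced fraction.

T(p) = (-31/25, -17/25)

T1 rotate counter-clockwise with cos θ = 3/5, sin θ = 4/5: (1, -1) → (7/5, 1/5)
T2 rotate counter-clockwise with cos θ = 4/5, sin θ = -3/5: (7/5, 1/5) → (31/25, -17/25)
T3 reflect across x = 0: (31/25, -17/25) → (-31/25, -17/25)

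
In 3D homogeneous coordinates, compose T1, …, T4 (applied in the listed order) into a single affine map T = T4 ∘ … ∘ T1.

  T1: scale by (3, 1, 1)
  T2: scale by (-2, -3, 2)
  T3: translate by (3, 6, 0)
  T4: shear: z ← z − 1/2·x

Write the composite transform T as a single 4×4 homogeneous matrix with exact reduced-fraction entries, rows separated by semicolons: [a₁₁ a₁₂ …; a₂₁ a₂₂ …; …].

T = [-6 0 0 3; 0 -3 0 6; 3 0 2 -3/2; 0 0 0 1]

T1 = [3 0 0 0; 0 1 0 0; 0 0 1 0; 0 0 0 1]
T2·T1 = [-6 0 0 0; 0 -3 0 0; 0 0 2 0; 0 0 0 1]
T3·…·T1 = [-6 0 0 3; 0 -3 0 6; 0 0 2 0; 0 0 0 1]
T4·…·T1 = [-6 0 0 3; 0 -3 0 6; 3 0 2 -3/2; 0 0 0 1]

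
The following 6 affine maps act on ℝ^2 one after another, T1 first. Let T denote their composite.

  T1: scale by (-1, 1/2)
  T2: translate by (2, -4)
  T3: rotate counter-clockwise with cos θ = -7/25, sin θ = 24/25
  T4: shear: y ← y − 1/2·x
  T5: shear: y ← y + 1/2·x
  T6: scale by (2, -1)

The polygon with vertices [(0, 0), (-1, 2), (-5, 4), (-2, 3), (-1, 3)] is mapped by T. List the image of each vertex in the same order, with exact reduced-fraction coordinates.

image vertices: (164/25, -76/25), (102/25, -93/25), (-2/25, -182/25), (64/25, -227/50), (78/25, -179/50)

T1 scale by (-1, 1/2): (0, 0) → (0, 0); (-1, 2) → (1, 1); (-5, 4) → (5, 2); (-2, 3) → (2, 3/2); (-1, 3) → (1, 3/2)
T2 translate by (2, -4): (0, 0) → (2, -4); (1, 1) → (3, -3); (5, 2) → (7, -2); (2, 3/2) → (4, -5/2); (1, 3/2) → (3, -5/2)
T3 rotate counter-clockwise with cos θ = -7/25, sin θ = 24/25: (2, -4) → (82/25, 76/25); (3, -3) → (51/25, 93/25); (7, -2) → (-1/25, 182/25); (4, -5/2) → (32/25, 227/50); (3, -5/2) → (39/25, 179/50)
T4 shear: y ← y − 1/2·x: (82/25, 76/25) → (82/25, 7/5); (51/25, 93/25) → (51/25, 27/10); (-1/25, 182/25) → (-1/25, 73/10); (32/25, 227/50) → (32/25, 39/10); (39/25, 179/50) → (39/25, 14/5)
T5 shear: y ← y + 1/2·x: (82/25, 7/5) → (82/25, 76/25); (51/25, 27/10) → (51/25, 93/25); (-1/25, 73/10) → (-1/25, 182/25); (32/25, 39/10) → (32/25, 227/50); (39/25, 14/5) → (39/25, 179/50)
T6 scale by (2, -1): (82/25, 76/25) → (164/25, -76/25); (51/25, 93/25) → (102/25, -93/25); (-1/25, 182/25) → (-2/25, -182/25); (32/25, 227/50) → (64/25, -227/50); (39/25, 179/50) → (78/25, -179/50)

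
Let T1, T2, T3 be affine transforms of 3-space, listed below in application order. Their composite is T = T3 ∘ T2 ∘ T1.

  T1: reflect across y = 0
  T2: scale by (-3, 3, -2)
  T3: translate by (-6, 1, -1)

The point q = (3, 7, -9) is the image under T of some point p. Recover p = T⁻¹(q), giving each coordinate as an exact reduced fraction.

T1 = [1 0 0 0; 0 -1 0 0; 0 0 1 0; 0 0 0 1]
T2·T1 = [-3 0 0 0; 0 -3 0 0; 0 0 -2 0; 0 0 0 1]
T3·…·T1 = [-3 0 0 -6; 0 -3 0 1; 0 0 -2 -1; 0 0 0 1]
det M = -18; M⁻¹ = [-1/3 0 0 -2; 0 -1/3 0 1/3; 0 0 -1/2 -1/2; 0 0 0 1]
M⁻¹ · (3, 7, -9)ᵀ = (-3, -2, 4)ᵀ

p = (-3, -2, 4)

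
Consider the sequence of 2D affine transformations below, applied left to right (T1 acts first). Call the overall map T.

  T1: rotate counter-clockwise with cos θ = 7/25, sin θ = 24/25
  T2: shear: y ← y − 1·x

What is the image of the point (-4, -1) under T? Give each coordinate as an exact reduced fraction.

T(p) = (-4/25, -99/25)

T1 rotate counter-clockwise with cos θ = 7/25, sin θ = 24/25: (-4, -1) → (-4/25, -103/25)
T2 shear: y ← y − 1·x: (-4/25, -103/25) → (-4/25, -99/25)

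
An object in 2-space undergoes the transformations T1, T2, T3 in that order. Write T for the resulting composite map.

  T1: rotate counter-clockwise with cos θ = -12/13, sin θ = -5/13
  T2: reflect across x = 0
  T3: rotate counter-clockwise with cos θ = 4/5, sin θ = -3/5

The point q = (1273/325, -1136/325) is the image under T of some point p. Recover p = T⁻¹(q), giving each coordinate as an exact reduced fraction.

T1 = [-12/13 5/13 0; -5/13 -12/13 0; 0 0 1]
T2·T1 = [12/13 -5/13 0; -5/13 -12/13 0; 0 0 1]
T3·…·T1 = [33/65 -56/65 0; -56/65 -33/65 0; 0 0 1]
det M = -1; M⁻¹ = [33/65 -56/65 0; -56/65 -33/65 0; 0 0 1]
M⁻¹ · (1273/325, -1136/325)ᵀ = (5, -8/5)ᵀ

p = (5, -8/5)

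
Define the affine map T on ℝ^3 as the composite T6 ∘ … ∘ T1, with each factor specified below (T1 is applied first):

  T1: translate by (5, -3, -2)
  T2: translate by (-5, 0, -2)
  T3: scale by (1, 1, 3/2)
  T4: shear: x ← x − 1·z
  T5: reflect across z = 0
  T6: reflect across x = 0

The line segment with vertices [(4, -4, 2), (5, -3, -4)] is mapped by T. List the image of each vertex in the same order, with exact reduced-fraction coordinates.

image vertices: (-7, -7, 3), (-17, -6, 12)

T1 translate by (5, -3, -2): (4, -4, 2) → (9, -7, 0); (5, -3, -4) → (10, -6, -6)
T2 translate by (-5, 0, -2): (9, -7, 0) → (4, -7, -2); (10, -6, -6) → (5, -6, -8)
T3 scale by (1, 1, 3/2): (4, -7, -2) → (4, -7, -3); (5, -6, -8) → (5, -6, -12)
T4 shear: x ← x − 1·z: (4, -7, -3) → (7, -7, -3); (5, -6, -12) → (17, -6, -12)
T5 reflect across z = 0: (7, -7, -3) → (7, -7, 3); (17, -6, -12) → (17, -6, 12)
T6 reflect across x = 0: (7, -7, 3) → (-7, -7, 3); (17, -6, 12) → (-17, -6, 12)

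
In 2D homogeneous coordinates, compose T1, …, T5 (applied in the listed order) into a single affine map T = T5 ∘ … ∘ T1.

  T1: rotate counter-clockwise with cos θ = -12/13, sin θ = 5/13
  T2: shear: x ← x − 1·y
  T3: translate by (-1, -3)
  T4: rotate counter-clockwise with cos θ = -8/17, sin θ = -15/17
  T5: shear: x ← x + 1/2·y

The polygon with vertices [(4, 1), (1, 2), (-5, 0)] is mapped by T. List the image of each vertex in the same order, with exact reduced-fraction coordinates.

image vertices: (62/17, 1358/221), (-30/17, 704/221), (-140/17, -568/221)

T1 rotate counter-clockwise with cos θ = -12/13, sin θ = 5/13: (4, 1) → (-53/13, 8/13); (1, 2) → (-22/13, -19/13); (-5, 0) → (60/13, -25/13)
T2 shear: x ← x − 1·y: (-53/13, 8/13) → (-61/13, 8/13); (-22/13, -19/13) → (-3/13, -19/13); (60/13, -25/13) → (85/13, -25/13)
T3 translate by (-1, -3): (-61/13, 8/13) → (-74/13, -31/13); (-3/13, -19/13) → (-16/13, -58/13); (85/13, -25/13) → (72/13, -64/13)
T4 rotate counter-clockwise with cos θ = -8/17, sin θ = -15/17: (-74/13, -31/13) → (127/221, 1358/221); (-16/13, -58/13) → (-742/221, 704/221); (72/13, -64/13) → (-1536/221, -568/221)
T5 shear: x ← x + 1/2·y: (127/221, 1358/221) → (62/17, 1358/221); (-742/221, 704/221) → (-30/17, 704/221); (-1536/221, -568/221) → (-140/17, -568/221)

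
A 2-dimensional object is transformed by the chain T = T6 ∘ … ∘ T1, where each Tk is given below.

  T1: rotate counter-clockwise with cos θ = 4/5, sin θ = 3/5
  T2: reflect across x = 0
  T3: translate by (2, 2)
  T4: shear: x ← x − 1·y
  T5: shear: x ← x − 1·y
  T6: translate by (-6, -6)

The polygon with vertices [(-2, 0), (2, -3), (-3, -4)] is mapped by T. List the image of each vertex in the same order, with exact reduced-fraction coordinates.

image vertices: (-4, -26/5), (-9, -26/5), (2, -9)

T1 rotate counter-clockwise with cos θ = 4/5, sin θ = 3/5: (-2, 0) → (-8/5, -6/5); (2, -3) → (17/5, -6/5); (-3, -4) → (0, -5)
T2 reflect across x = 0: (-8/5, -6/5) → (8/5, -6/5); (17/5, -6/5) → (-17/5, -6/5); (0, -5) → (0, -5)
T3 translate by (2, 2): (8/5, -6/5) → (18/5, 4/5); (-17/5, -6/5) → (-7/5, 4/5); (0, -5) → (2, -3)
T4 shear: x ← x − 1·y: (18/5, 4/5) → (14/5, 4/5); (-7/5, 4/5) → (-11/5, 4/5); (2, -3) → (5, -3)
T5 shear: x ← x − 1·y: (14/5, 4/5) → (2, 4/5); (-11/5, 4/5) → (-3, 4/5); (5, -3) → (8, -3)
T6 translate by (-6, -6): (2, 4/5) → (-4, -26/5); (-3, 4/5) → (-9, -26/5); (8, -3) → (2, -9)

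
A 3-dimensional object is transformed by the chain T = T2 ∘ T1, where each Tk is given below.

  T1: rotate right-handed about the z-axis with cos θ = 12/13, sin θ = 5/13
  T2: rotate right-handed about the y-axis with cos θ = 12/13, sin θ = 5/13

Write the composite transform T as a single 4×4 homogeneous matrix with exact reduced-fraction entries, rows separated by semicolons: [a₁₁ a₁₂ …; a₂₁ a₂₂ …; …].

T = [144/169 -60/169 5/13 0; 5/13 12/13 0 0; -60/169 25/169 12/13 0; 0 0 0 1]

T1 = [12/13 -5/13 0 0; 5/13 12/13 0 0; 0 0 1 0; 0 0 0 1]
T2·T1 = [144/169 -60/169 5/13 0; 5/13 12/13 0 0; -60/169 25/169 12/13 0; 0 0 0 1]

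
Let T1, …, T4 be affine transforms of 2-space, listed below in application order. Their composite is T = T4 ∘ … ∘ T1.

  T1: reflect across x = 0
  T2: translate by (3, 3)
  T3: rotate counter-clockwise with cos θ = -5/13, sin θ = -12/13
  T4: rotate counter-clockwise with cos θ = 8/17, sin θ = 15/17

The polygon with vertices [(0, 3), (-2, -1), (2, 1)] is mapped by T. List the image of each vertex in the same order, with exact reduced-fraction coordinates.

image vertices: (1446/221, 327/221), (1042/221, -575/221), (824/221, 389/221)

T1 reflect across x = 0: (0, 3) → (0, 3); (-2, -1) → (2, -1); (2, 1) → (-2, 1)
T2 translate by (3, 3): (0, 3) → (3, 6); (2, -1) → (5, 2); (-2, 1) → (1, 4)
T3 rotate counter-clockwise with cos θ = -5/13, sin θ = -12/13: (3, 6) → (57/13, -66/13); (5, 2) → (-1/13, -70/13); (1, 4) → (43/13, -32/13)
T4 rotate counter-clockwise with cos θ = 8/17, sin θ = 15/17: (57/13, -66/13) → (1446/221, 327/221); (-1/13, -70/13) → (1042/221, -575/221); (43/13, -32/13) → (824/221, 389/221)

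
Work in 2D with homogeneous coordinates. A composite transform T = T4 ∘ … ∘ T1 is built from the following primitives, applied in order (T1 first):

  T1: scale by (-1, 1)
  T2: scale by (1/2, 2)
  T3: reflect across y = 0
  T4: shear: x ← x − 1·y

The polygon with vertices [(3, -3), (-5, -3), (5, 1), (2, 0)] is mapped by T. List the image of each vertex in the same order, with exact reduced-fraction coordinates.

image vertices: (-15/2, 6), (-7/2, 6), (-1/2, -2), (-1, 0)

T1 scale by (-1, 1): (3, -3) → (-3, -3); (-5, -3) → (5, -3); (5, 1) → (-5, 1); (2, 0) → (-2, 0)
T2 scale by (1/2, 2): (-3, -3) → (-3/2, -6); (5, -3) → (5/2, -6); (-5, 1) → (-5/2, 2); (-2, 0) → (-1, 0)
T3 reflect across y = 0: (-3/2, -6) → (-3/2, 6); (5/2, -6) → (5/2, 6); (-5/2, 2) → (-5/2, -2); (-1, 0) → (-1, 0)
T4 shear: x ← x − 1·y: (-3/2, 6) → (-15/2, 6); (5/2, 6) → (-7/2, 6); (-5/2, -2) → (-1/2, -2); (-1, 0) → (-1, 0)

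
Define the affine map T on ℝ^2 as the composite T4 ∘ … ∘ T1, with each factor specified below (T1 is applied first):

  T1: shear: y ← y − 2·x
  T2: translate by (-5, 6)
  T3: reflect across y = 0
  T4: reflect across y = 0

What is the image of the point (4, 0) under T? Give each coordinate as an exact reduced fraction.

T(p) = (-1, -2)

T1 shear: y ← y − 2·x: (4, 0) → (4, -8)
T2 translate by (-5, 6): (4, -8) → (-1, -2)
T3 reflect across y = 0: (-1, -2) → (-1, 2)
T4 reflect across y = 0: (-1, 2) → (-1, -2)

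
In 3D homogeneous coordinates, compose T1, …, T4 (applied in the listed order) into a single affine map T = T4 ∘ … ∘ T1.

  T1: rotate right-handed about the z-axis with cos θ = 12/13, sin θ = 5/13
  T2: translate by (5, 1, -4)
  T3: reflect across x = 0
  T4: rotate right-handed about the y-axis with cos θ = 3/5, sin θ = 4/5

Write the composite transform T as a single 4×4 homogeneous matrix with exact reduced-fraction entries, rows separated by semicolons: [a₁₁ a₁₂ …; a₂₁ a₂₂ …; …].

T1 = [12/13 -5/13 0 0; 5/13 12/13 0 0; 0 0 1 0; 0 0 0 1]
T2·T1 = [12/13 -5/13 0 5; 5/13 12/13 0 1; 0 0 1 -4; 0 0 0 1]
T3·…·T1 = [-12/13 5/13 0 -5; 5/13 12/13 0 1; 0 0 1 -4; 0 0 0 1]
T4·…·T1 = [-36/65 3/13 4/5 -31/5; 5/13 12/13 0 1; 48/65 -4/13 3/5 8/5; 0 0 0 1]

T = [-36/65 3/13 4/5 -31/5; 5/13 12/13 0 1; 48/65 -4/13 3/5 8/5; 0 0 0 1]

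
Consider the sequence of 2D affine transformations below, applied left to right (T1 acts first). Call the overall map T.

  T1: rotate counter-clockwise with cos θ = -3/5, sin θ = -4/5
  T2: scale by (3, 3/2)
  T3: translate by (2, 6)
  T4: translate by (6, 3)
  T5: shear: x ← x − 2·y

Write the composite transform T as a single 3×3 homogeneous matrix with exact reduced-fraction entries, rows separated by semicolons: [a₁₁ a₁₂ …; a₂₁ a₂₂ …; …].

T = [3/5 21/5 -10; -6/5 -9/10 9; 0 0 1]

T1 = [-3/5 4/5 0; -4/5 -3/5 0; 0 0 1]
T2·T1 = [-9/5 12/5 0; -6/5 -9/10 0; 0 0 1]
T3·…·T1 = [-9/5 12/5 2; -6/5 -9/10 6; 0 0 1]
T4·…·T1 = [-9/5 12/5 8; -6/5 -9/10 9; 0 0 1]
T5·…·T1 = [3/5 21/5 -10; -6/5 -9/10 9; 0 0 1]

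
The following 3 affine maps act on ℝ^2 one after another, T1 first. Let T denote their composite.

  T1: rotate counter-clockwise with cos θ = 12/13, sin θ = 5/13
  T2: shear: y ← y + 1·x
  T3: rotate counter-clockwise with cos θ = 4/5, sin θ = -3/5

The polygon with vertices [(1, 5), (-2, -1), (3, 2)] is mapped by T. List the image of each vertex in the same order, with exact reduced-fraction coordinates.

image vertices: (8/5, 19/5), (-199/65, -107/65), (23/5, 14/5)

T1 rotate counter-clockwise with cos θ = 12/13, sin θ = 5/13: (1, 5) → (-1, 5); (-2, -1) → (-19/13, -22/13); (3, 2) → (2, 3)
T2 shear: y ← y + 1·x: (-1, 5) → (-1, 4); (-19/13, -22/13) → (-19/13, -41/13); (2, 3) → (2, 5)
T3 rotate counter-clockwise with cos θ = 4/5, sin θ = -3/5: (-1, 4) → (8/5, 19/5); (-19/13, -41/13) → (-199/65, -107/65); (2, 5) → (23/5, 14/5)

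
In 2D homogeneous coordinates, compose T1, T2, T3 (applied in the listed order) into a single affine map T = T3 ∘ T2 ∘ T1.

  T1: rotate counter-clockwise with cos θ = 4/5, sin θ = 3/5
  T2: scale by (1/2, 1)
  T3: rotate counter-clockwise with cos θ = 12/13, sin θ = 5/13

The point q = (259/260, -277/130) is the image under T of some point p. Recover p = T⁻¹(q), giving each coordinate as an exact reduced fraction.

p = (-5/4, -2)

T1 = [4/5 -3/5 0; 3/5 4/5 0; 0 0 1]
T2·T1 = [2/5 -3/10 0; 3/5 4/5 0; 0 0 1]
T3·…·T1 = [9/65 -38/65 0; 46/65 81/130 0; 0 0 1]
det M = 1/2; M⁻¹ = [81/65 76/65 0; -92/65 18/65 0; 0 0 1]
M⁻¹ · (259/260, -277/130)ᵀ = (-5/4, -2)ᵀ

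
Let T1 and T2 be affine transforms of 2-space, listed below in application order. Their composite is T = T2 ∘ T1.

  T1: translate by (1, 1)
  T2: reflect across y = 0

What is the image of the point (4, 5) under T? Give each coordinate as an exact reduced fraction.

T1 translate by (1, 1): (4, 5) → (5, 6)
T2 reflect across y = 0: (5, 6) → (5, -6)

T(p) = (5, -6)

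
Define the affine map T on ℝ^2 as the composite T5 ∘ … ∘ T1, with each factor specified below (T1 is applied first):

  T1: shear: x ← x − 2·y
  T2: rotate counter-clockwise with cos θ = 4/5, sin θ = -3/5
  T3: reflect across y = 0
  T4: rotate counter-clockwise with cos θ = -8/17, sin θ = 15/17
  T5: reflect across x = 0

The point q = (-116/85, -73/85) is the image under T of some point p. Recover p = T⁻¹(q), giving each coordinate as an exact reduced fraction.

T1 = [1 -2 0; 0 1 0; 0 0 1]
T2·T1 = [4/5 -1 0; -3/5 2 0; 0 0 1]
T3·…·T1 = [4/5 -1 0; 3/5 -2 0; 0 0 1]
T4·…·T1 = [-77/85 38/17 0; 36/85 1/17 0; 0 0 1]
T5·…·T1 = [77/85 -38/17 0; 36/85 1/17 0; 0 0 1]
det M = 1; M⁻¹ = [1/17 38/17 0; -36/85 77/85 0; 0 0 1]
M⁻¹ · (-116/85, -73/85)ᵀ = (-2, -1/5)ᵀ

p = (-2, -1/5)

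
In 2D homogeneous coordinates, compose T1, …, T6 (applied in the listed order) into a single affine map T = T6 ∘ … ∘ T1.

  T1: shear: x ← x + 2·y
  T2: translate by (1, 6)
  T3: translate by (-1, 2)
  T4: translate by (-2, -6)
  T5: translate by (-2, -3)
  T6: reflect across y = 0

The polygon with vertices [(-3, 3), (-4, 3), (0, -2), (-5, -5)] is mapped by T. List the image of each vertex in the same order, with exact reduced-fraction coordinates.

T1 shear: x ← x + 2·y: (-3, 3) → (3, 3); (-4, 3) → (2, 3); (0, -2) → (-4, -2); (-5, -5) → (-15, -5)
T2 translate by (1, 6): (3, 3) → (4, 9); (2, 3) → (3, 9); (-4, -2) → (-3, 4); (-15, -5) → (-14, 1)
T3 translate by (-1, 2): (4, 9) → (3, 11); (3, 9) → (2, 11); (-3, 4) → (-4, 6); (-14, 1) → (-15, 3)
T4 translate by (-2, -6): (3, 11) → (1, 5); (2, 11) → (0, 5); (-4, 6) → (-6, 0); (-15, 3) → (-17, -3)
T5 translate by (-2, -3): (1, 5) → (-1, 2); (0, 5) → (-2, 2); (-6, 0) → (-8, -3); (-17, -3) → (-19, -6)
T6 reflect across y = 0: (-1, 2) → (-1, -2); (-2, 2) → (-2, -2); (-8, -3) → (-8, 3); (-19, -6) → (-19, 6)

image vertices: (-1, -2), (-2, -2), (-8, 3), (-19, 6)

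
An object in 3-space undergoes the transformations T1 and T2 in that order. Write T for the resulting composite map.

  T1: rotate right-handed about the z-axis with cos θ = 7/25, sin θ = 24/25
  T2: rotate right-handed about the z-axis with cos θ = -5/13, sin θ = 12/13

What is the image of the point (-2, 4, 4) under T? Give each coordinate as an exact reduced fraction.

T1 rotate right-handed about the z-axis with cos θ = 7/25, sin θ = 24/25: (-2, 4, 4) → (-22/5, -4/5, 4)
T2 rotate right-handed about the z-axis with cos θ = -5/13, sin θ = 12/13: (-22/5, -4/5, 4) → (158/65, -244/65, 4)

T(p) = (158/65, -244/65, 4)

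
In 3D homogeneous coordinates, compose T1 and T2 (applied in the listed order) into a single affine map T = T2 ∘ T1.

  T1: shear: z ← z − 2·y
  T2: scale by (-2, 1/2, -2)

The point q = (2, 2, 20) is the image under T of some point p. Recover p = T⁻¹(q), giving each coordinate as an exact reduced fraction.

T1 = [1 0 0 0; 0 1 0 0; 0 -2 1 0; 0 0 0 1]
T2·T1 = [-2 0 0 0; 0 1/2 0 0; 0 4 -2 0; 0 0 0 1]
det M = 2; M⁻¹ = [-1/2 0 0 0; 0 2 0 0; 0 4 -1/2 0; 0 0 0 1]
M⁻¹ · (2, 2, 20)ᵀ = (-1, 4, -2)ᵀ

p = (-1, 4, -2)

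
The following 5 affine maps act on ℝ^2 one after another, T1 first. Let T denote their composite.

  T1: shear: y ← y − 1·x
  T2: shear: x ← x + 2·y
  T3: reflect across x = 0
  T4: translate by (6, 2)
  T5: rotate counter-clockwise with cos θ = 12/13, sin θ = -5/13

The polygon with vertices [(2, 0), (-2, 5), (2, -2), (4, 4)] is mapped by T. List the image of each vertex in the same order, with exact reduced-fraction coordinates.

image vertices: (96/13, -40/13), (-27/13, 138/13), (134/13, -84/13), (34/13, 14/13)

T1 shear: y ← y − 1·x: (2, 0) → (2, -2); (-2, 5) → (-2, 7); (2, -2) → (2, -4); (4, 4) → (4, 0)
T2 shear: x ← x + 2·y: (2, -2) → (-2, -2); (-2, 7) → (12, 7); (2, -4) → (-6, -4); (4, 0) → (4, 0)
T3 reflect across x = 0: (-2, -2) → (2, -2); (12, 7) → (-12, 7); (-6, -4) → (6, -4); (4, 0) → (-4, 0)
T4 translate by (6, 2): (2, -2) → (8, 0); (-12, 7) → (-6, 9); (6, -4) → (12, -2); (-4, 0) → (2, 2)
T5 rotate counter-clockwise with cos θ = 12/13, sin θ = -5/13: (8, 0) → (96/13, -40/13); (-6, 9) → (-27/13, 138/13); (12, -2) → (134/13, -84/13); (2, 2) → (34/13, 14/13)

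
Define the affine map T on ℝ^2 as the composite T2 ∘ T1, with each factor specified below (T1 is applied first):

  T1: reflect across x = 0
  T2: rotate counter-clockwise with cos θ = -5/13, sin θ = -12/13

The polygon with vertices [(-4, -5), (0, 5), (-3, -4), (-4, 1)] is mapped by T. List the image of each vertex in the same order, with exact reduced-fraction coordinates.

image vertices: (-80/13, -23/13), (60/13, -25/13), (-63/13, -16/13), (-8/13, -53/13)

T1 reflect across x = 0: (-4, -5) → (4, -5); (0, 5) → (0, 5); (-3, -4) → (3, -4); (-4, 1) → (4, 1)
T2 rotate counter-clockwise with cos θ = -5/13, sin θ = -12/13: (4, -5) → (-80/13, -23/13); (0, 5) → (60/13, -25/13); (3, -4) → (-63/13, -16/13); (4, 1) → (-8/13, -53/13)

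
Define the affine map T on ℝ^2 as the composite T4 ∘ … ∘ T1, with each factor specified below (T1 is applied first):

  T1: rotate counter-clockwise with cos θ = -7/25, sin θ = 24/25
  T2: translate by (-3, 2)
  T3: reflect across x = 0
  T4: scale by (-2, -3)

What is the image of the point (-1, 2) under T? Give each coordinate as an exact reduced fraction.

T1 rotate counter-clockwise with cos θ = -7/25, sin θ = 24/25: (-1, 2) → (-41/25, -38/25)
T2 translate by (-3, 2): (-41/25, -38/25) → (-116/25, 12/25)
T3 reflect across x = 0: (-116/25, 12/25) → (116/25, 12/25)
T4 scale by (-2, -3): (116/25, 12/25) → (-232/25, -36/25)

T(p) = (-232/25, -36/25)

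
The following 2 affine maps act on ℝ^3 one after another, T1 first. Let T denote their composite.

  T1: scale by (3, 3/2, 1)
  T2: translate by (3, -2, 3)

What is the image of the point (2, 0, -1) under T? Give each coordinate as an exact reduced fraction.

T(p) = (9, -2, 2)

T1 scale by (3, 3/2, 1): (2, 0, -1) → (6, 0, -1)
T2 translate by (3, -2, 3): (6, 0, -1) → (9, -2, 2)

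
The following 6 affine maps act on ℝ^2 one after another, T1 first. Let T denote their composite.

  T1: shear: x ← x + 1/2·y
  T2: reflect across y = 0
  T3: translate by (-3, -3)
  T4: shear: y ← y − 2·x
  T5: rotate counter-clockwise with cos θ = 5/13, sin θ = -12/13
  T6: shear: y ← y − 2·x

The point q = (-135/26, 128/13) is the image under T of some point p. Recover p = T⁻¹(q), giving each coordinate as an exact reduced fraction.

p = (-1, 5)

T1 = [1 1/2 0; 0 1 0; 0 0 1]
T2·T1 = [1 1/2 0; 0 -1 0; 0 0 1]
T3·…·T1 = [1 1/2 -3; 0 -1 -3; 0 0 1]
T4·…·T1 = [1 1/2 -3; -2 -2 3; 0 0 1]
T5·…·T1 = [-19/13 -43/26 21/13; -22/13 -16/13 51/13; 0 0 1]
T6·…·T1 = [-19/13 -43/26 21/13; 16/13 27/13 9/13; 0 0 1]
det M = -1; M⁻¹ = [-27/13 -43/26 9/2; 16/13 19/13 -3; 0 0 1]
M⁻¹ · (-135/26, 128/13)ᵀ = (-1, 5)ᵀ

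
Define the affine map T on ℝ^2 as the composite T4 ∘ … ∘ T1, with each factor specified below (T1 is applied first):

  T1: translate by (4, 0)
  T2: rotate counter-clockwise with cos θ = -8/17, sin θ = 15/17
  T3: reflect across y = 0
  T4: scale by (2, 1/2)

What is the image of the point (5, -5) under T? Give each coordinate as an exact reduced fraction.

T(p) = (6/17, -175/34)

T1 translate by (4, 0): (5, -5) → (9, -5)
T2 rotate counter-clockwise with cos θ = -8/17, sin θ = 15/17: (9, -5) → (3/17, 175/17)
T3 reflect across y = 0: (3/17, 175/17) → (3/17, -175/17)
T4 scale by (2, 1/2): (3/17, -175/17) → (6/17, -175/34)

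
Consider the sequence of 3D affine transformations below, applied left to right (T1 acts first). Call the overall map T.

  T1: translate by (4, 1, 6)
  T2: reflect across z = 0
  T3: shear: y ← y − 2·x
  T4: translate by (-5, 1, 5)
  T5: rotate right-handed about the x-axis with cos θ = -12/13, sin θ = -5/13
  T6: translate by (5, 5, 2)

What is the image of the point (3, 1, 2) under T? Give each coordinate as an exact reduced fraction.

T1 translate by (4, 1, 6): (3, 1, 2) → (7, 2, 8)
T2 reflect across z = 0: (7, 2, 8) → (7, 2, -8)
T3 shear: y ← y − 2·x: (7, 2, -8) → (7, -12, -8)
T4 translate by (-5, 1, 5): (7, -12, -8) → (2, -11, -3)
T5 rotate right-handed about the x-axis with cos θ = -12/13, sin θ = -5/13: (2, -11, -3) → (2, 9, 7)
T6 translate by (5, 5, 2): (2, 9, 7) → (7, 14, 9)

T(p) = (7, 14, 9)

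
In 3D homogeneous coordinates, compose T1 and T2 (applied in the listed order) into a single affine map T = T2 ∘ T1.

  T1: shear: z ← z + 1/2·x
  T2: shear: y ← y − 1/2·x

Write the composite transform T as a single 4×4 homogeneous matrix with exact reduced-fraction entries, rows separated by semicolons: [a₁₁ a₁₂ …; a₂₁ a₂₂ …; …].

T = [1 0 0 0; -1/2 1 0 0; 1/2 0 1 0; 0 0 0 1]

T1 = [1 0 0 0; 0 1 0 0; 1/2 0 1 0; 0 0 0 1]
T2·T1 = [1 0 0 0; -1/2 1 0 0; 1/2 0 1 0; 0 0 0 1]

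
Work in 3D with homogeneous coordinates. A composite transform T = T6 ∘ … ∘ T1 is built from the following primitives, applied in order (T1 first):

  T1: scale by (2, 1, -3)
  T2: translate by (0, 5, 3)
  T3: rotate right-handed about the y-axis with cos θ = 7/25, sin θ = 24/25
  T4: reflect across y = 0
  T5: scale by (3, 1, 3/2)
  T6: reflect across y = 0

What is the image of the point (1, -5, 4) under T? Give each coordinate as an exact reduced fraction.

T1 scale by (2, 1, -3): (1, -5, 4) → (2, -5, -12)
T2 translate by (0, 5, 3): (2, -5, -12) → (2, 0, -9)
T3 rotate right-handed about the y-axis with cos θ = 7/25, sin θ = 24/25: (2, 0, -9) → (-202/25, 0, -111/25)
T4 reflect across y = 0: (-202/25, 0, -111/25) → (-202/25, 0, -111/25)
T5 scale by (3, 1, 3/2): (-202/25, 0, -111/25) → (-606/25, 0, -333/50)
T6 reflect across y = 0: (-606/25, 0, -333/50) → (-606/25, 0, -333/50)

T(p) = (-606/25, 0, -333/50)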